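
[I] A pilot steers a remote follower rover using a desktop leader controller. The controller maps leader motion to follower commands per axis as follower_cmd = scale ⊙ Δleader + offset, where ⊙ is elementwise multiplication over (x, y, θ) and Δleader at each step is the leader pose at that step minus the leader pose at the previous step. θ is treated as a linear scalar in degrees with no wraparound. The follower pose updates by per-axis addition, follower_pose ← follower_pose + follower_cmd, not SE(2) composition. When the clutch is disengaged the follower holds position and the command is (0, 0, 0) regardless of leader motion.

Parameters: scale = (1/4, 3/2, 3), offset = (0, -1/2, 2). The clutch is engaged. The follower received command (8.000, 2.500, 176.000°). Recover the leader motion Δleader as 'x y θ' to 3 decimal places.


axis x: (8.000 − 0) / (1/4) = 32.000
axis y: (2.500 − -1/2) / (3/2) = 2.000
axis θ: (176.000 − 2) / (3) = 58.000

32.000 2.000 58.000


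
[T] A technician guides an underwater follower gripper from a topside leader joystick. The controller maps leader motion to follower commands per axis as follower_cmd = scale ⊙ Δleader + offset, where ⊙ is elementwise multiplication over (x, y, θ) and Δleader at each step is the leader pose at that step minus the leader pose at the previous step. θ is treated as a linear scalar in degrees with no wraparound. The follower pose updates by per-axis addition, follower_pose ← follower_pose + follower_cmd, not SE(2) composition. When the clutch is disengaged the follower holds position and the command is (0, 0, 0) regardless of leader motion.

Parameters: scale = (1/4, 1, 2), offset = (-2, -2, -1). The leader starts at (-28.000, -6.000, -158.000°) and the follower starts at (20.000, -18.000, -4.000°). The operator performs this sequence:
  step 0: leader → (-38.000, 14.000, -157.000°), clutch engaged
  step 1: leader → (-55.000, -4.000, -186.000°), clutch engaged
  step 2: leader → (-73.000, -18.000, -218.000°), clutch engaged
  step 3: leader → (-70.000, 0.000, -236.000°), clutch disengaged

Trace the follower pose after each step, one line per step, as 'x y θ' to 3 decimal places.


step 0: Δleader=(-10.000, 20.000, 1.000°), engaged; cmd=(-4.500, 18.000, 1.000°) → follower=(15.500, 0.000, -3.000°)
step 1: Δleader=(-17.000, -18.000, -29.000°), engaged; cmd=(-6.250, -20.000, -59.000°) → follower=(9.250, -20.000, -62.000°)
step 2: Δleader=(-18.000, -14.000, -32.000°), engaged; cmd=(-6.500, -16.000, -65.000°) → follower=(2.750, -36.000, -127.000°)
step 3: Δleader=(3.000, 18.000, -18.000°), disengaged; cmd=(0,0,0) → follower holds at (2.750, -36.000, -127.000°)

15.500 0.000 -3.000
9.250 -20.000 -62.000
2.750 -36.000 -127.000
2.750 -36.000 -127.000


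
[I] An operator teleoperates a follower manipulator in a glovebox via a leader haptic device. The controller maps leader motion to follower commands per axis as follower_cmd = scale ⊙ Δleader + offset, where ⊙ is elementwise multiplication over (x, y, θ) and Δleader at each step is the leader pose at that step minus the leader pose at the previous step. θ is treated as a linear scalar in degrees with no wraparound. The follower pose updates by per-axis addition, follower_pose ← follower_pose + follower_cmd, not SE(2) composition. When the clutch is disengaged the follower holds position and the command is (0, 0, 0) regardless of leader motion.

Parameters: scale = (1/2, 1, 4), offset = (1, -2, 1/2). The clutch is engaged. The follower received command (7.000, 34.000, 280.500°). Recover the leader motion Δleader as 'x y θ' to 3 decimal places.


axis x: (7.000 − 1) / (1/2) = 12.000
axis y: (34.000 − -2) / (1) = 36.000
axis θ: (280.500 − 1/2) / (4) = 70.000

12.000 36.000 70.000


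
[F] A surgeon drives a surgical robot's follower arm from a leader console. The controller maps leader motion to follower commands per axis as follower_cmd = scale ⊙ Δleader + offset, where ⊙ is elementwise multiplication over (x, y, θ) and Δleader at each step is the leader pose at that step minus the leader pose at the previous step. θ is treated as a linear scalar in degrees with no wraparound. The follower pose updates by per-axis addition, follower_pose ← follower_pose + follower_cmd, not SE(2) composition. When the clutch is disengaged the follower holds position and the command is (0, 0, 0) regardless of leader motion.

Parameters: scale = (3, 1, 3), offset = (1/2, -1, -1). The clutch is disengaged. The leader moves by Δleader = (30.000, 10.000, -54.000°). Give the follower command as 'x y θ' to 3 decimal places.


0.000 0.000 0.000

clutch disengaged → follower holds; cmd = (0, 0, 0)


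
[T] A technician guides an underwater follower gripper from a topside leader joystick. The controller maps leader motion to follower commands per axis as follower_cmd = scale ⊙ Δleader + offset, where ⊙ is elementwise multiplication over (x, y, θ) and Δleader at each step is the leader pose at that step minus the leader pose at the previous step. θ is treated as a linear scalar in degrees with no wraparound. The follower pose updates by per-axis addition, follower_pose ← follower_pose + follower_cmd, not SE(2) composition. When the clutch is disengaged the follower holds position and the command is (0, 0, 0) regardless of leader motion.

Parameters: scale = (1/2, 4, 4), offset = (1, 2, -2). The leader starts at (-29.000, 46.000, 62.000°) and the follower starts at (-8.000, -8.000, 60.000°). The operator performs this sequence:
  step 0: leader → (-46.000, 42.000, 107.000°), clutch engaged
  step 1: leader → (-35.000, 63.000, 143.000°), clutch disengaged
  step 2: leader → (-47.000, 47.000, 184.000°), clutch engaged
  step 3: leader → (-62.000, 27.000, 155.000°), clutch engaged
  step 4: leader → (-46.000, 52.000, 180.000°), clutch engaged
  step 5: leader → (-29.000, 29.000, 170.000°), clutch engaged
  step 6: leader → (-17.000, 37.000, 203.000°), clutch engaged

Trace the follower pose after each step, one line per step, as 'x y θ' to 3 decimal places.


-15.500 -22.000 238.000
-15.500 -22.000 238.000
-20.500 -84.000 400.000
-27.000 -162.000 282.000
-18.000 -60.000 380.000
-8.500 -150.000 338.000
-1.500 -116.000 468.000

step 0: Δleader=(-17.000, -4.000, 45.000°), engaged; cmd=(-7.500, -14.000, 178.000°) → follower=(-15.500, -22.000, 238.000°)
step 1: Δleader=(11.000, 21.000, 36.000°), disengaged; cmd=(0,0,0) → follower holds at (-15.500, -22.000, 238.000°)
step 2: Δleader=(-12.000, -16.000, 41.000°), engaged; cmd=(-5.000, -62.000, 162.000°) → follower=(-20.500, -84.000, 400.000°)
step 3: Δleader=(-15.000, -20.000, -29.000°), engaged; cmd=(-6.500, -78.000, -118.000°) → follower=(-27.000, -162.000, 282.000°)
step 4: Δleader=(16.000, 25.000, 25.000°), engaged; cmd=(9.000, 102.000, 98.000°) → follower=(-18.000, -60.000, 380.000°)
step 5: Δleader=(17.000, -23.000, -10.000°), engaged; cmd=(9.500, -90.000, -42.000°) → follower=(-8.500, -150.000, 338.000°)
step 6: Δleader=(12.000, 8.000, 33.000°), engaged; cmd=(7.000, 34.000, 130.000°) → follower=(-1.500, -116.000, 468.000°)


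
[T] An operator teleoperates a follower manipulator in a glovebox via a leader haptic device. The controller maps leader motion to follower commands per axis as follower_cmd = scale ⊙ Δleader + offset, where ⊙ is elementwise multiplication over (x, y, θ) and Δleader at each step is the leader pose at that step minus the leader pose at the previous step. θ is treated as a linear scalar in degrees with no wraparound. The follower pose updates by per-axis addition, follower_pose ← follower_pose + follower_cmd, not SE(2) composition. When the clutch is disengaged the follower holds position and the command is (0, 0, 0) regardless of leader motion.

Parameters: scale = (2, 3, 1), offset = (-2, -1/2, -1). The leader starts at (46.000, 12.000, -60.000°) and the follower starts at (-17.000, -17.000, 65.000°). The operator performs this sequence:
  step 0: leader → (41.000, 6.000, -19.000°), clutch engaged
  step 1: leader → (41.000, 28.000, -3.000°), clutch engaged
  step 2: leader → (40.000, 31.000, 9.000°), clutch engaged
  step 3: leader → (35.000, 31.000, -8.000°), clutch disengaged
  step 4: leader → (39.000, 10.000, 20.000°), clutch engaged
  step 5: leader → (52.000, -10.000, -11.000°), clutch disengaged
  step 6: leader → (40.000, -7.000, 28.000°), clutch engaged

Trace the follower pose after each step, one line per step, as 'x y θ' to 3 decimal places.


step 0: Δleader=(-5.000, -6.000, 41.000°), engaged; cmd=(-12.000, -18.500, 40.000°) → follower=(-29.000, -35.500, 105.000°)
step 1: Δleader=(0.000, 22.000, 16.000°), engaged; cmd=(-2.000, 65.500, 15.000°) → follower=(-31.000, 30.000, 120.000°)
step 2: Δleader=(-1.000, 3.000, 12.000°), engaged; cmd=(-4.000, 8.500, 11.000°) → follower=(-35.000, 38.500, 131.000°)
step 3: Δleader=(-5.000, 0.000, -17.000°), disengaged; cmd=(0,0,0) → follower holds at (-35.000, 38.500, 131.000°)
step 4: Δleader=(4.000, -21.000, 28.000°), engaged; cmd=(6.000, -63.500, 27.000°) → follower=(-29.000, -25.000, 158.000°)
step 5: Δleader=(13.000, -20.000, -31.000°), disengaged; cmd=(0,0,0) → follower holds at (-29.000, -25.000, 158.000°)
step 6: Δleader=(-12.000, 3.000, 39.000°), engaged; cmd=(-26.000, 8.500, 38.000°) → follower=(-55.000, -16.500, 196.000°)

-29.000 -35.500 105.000
-31.000 30.000 120.000
-35.000 38.500 131.000
-35.000 38.500 131.000
-29.000 -25.000 158.000
-29.000 -25.000 158.000
-55.000 -16.500 196.000


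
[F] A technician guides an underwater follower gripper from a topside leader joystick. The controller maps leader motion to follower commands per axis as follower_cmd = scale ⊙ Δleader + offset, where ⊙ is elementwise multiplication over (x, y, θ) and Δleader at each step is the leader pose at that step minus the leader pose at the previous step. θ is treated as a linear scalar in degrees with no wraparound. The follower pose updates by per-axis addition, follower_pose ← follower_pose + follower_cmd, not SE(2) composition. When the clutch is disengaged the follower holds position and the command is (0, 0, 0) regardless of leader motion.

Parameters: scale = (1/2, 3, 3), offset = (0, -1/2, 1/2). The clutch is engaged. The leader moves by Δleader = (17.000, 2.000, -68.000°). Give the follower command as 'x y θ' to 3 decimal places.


axis x: 1/2·17.000 + 0 = 8.500
axis y: 3·2.000 + -1/2 = 5.500
axis θ: 3·-68.000 + 1/2 = -203.500

8.500 5.500 -203.500


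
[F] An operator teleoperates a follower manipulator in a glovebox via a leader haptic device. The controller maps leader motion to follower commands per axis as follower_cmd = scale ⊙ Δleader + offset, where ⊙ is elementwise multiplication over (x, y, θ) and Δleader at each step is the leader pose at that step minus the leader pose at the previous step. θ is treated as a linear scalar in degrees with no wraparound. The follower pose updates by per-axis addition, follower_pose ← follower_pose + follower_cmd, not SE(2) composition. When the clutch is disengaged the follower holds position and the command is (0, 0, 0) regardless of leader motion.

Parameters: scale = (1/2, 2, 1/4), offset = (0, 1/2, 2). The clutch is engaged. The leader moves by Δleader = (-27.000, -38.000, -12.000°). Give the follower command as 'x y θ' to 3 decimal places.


-13.500 -75.500 -1.000

axis x: 1/2·-27.000 + 0 = -13.500
axis y: 2·-38.000 + 1/2 = -75.500
axis θ: 1/4·-12.000 + 2 = -1.000


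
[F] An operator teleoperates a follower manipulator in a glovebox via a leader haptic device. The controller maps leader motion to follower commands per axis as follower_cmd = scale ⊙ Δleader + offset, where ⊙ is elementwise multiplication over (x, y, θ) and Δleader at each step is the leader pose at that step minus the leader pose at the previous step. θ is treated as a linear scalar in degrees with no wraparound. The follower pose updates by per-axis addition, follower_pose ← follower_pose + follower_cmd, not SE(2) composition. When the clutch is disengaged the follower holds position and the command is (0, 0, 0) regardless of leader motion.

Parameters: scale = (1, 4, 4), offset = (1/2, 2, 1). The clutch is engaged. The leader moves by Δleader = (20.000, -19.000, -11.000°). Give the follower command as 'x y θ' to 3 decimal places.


axis x: 1·20.000 + 1/2 = 20.500
axis y: 4·-19.000 + 2 = -74.000
axis θ: 4·-11.000 + 1 = -43.000

20.500 -74.000 -43.000


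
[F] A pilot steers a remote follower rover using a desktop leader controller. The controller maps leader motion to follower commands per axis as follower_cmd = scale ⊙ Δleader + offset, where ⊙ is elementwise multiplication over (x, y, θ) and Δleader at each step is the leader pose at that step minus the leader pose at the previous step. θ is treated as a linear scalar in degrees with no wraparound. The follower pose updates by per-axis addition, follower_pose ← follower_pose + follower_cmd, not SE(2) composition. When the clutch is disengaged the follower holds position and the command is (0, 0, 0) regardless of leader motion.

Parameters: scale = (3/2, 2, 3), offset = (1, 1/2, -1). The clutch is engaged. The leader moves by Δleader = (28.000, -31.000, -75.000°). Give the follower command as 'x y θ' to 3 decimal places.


axis x: 3/2·28.000 + 1 = 43.000
axis y: 2·-31.000 + 1/2 = -61.500
axis θ: 3·-75.000 + -1 = -226.000

43.000 -61.500 -226.000


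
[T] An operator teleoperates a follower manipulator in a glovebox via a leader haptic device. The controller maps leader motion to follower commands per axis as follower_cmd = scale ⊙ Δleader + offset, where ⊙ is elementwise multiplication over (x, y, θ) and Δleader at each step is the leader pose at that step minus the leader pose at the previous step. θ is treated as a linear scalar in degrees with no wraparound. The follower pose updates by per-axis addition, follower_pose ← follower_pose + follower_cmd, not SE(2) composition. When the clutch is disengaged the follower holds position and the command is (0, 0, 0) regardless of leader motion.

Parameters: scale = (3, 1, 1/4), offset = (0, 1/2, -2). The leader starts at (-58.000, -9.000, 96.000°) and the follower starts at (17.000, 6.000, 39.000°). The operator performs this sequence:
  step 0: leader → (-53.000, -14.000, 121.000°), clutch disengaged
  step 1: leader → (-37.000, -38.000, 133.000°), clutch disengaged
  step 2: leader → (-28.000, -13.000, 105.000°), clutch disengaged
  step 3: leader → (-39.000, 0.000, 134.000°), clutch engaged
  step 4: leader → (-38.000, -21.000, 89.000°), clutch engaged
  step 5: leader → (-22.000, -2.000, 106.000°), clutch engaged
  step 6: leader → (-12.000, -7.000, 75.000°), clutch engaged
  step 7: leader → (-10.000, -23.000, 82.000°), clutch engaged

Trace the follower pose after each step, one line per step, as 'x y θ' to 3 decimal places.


step 0: Δleader=(5.000, -5.000, 25.000°), disengaged; cmd=(0,0,0) → follower holds at (17.000, 6.000, 39.000°)
step 1: Δleader=(16.000, -24.000, 12.000°), disengaged; cmd=(0,0,0) → follower holds at (17.000, 6.000, 39.000°)
step 2: Δleader=(9.000, 25.000, -28.000°), disengaged; cmd=(0,0,0) → follower holds at (17.000, 6.000, 39.000°)
step 3: Δleader=(-11.000, 13.000, 29.000°), engaged; cmd=(-33.000, 13.500, 5.250°) → follower=(-16.000, 19.500, 44.250°)
step 4: Δleader=(1.000, -21.000, -45.000°), engaged; cmd=(3.000, -20.500, -13.250°) → follower=(-13.000, -1.000, 31.000°)
step 5: Δleader=(16.000, 19.000, 17.000°), engaged; cmd=(48.000, 19.500, 2.250°) → follower=(35.000, 18.500, 33.250°)
step 6: Δleader=(10.000, -5.000, -31.000°), engaged; cmd=(30.000, -4.500, -9.750°) → follower=(65.000, 14.000, 23.500°)
step 7: Δleader=(2.000, -16.000, 7.000°), engaged; cmd=(6.000, -15.500, -0.250°) → follower=(71.000, -1.500, 23.250°)

17.000 6.000 39.000
17.000 6.000 39.000
17.000 6.000 39.000
-16.000 19.500 44.250
-13.000 -1.000 31.000
35.000 18.500 33.250
65.000 14.000 23.500
71.000 -1.500 23.250


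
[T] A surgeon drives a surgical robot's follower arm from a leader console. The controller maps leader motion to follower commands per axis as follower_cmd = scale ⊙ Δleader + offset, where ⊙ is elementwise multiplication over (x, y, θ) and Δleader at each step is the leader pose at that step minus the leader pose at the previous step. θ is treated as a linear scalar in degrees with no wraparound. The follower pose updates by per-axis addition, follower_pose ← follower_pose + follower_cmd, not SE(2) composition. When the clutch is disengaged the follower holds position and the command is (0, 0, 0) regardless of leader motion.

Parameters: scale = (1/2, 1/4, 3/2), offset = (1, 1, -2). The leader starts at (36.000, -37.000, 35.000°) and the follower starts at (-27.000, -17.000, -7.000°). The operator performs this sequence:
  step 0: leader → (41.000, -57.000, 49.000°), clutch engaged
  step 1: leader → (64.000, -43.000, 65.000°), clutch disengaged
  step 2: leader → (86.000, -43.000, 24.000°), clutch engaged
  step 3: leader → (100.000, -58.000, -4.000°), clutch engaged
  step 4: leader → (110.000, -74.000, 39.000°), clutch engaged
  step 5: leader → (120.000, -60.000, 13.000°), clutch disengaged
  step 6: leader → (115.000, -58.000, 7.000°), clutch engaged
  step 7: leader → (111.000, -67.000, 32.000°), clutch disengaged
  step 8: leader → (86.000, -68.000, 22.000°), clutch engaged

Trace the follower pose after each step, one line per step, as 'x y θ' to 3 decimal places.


-23.500 -21.000 12.000
-23.500 -21.000 12.000
-11.500 -20.000 -51.500
-3.500 -22.750 -95.500
2.500 -25.750 -33.000
2.500 -25.750 -33.000
1.000 -24.250 -44.000
1.000 -24.250 -44.000
-10.500 -23.500 -61.000

step 0: Δleader=(5.000, -20.000, 14.000°), engaged; cmd=(3.500, -4.000, 19.000°) → follower=(-23.500, -21.000, 12.000°)
step 1: Δleader=(23.000, 14.000, 16.000°), disengaged; cmd=(0,0,0) → follower holds at (-23.500, -21.000, 12.000°)
step 2: Δleader=(22.000, 0.000, -41.000°), engaged; cmd=(12.000, 1.000, -63.500°) → follower=(-11.500, -20.000, -51.500°)
step 3: Δleader=(14.000, -15.000, -28.000°), engaged; cmd=(8.000, -2.750, -44.000°) → follower=(-3.500, -22.750, -95.500°)
step 4: Δleader=(10.000, -16.000, 43.000°), engaged; cmd=(6.000, -3.000, 62.500°) → follower=(2.500, -25.750, -33.000°)
step 5: Δleader=(10.000, 14.000, -26.000°), disengaged; cmd=(0,0,0) → follower holds at (2.500, -25.750, -33.000°)
step 6: Δleader=(-5.000, 2.000, -6.000°), engaged; cmd=(-1.500, 1.500, -11.000°) → follower=(1.000, -24.250, -44.000°)
step 7: Δleader=(-4.000, -9.000, 25.000°), disengaged; cmd=(0,0,0) → follower holds at (1.000, -24.250, -44.000°)
step 8: Δleader=(-25.000, -1.000, -10.000°), engaged; cmd=(-11.500, 0.750, -17.000°) → follower=(-10.500, -23.500, -61.000°)


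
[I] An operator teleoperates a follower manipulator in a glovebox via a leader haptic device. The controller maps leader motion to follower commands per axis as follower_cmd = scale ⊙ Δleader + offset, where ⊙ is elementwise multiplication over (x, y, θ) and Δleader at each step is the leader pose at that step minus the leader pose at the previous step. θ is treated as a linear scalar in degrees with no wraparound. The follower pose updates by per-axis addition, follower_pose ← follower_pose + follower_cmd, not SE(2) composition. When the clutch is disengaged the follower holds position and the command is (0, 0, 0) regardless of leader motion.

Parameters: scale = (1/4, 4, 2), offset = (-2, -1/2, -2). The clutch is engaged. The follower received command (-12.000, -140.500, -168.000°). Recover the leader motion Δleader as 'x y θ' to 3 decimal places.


axis x: (-12.000 − -2) / (1/4) = -40.000
axis y: (-140.500 − -1/2) / (4) = -35.000
axis θ: (-168.000 − -2) / (2) = -83.000

-40.000 -35.000 -83.000


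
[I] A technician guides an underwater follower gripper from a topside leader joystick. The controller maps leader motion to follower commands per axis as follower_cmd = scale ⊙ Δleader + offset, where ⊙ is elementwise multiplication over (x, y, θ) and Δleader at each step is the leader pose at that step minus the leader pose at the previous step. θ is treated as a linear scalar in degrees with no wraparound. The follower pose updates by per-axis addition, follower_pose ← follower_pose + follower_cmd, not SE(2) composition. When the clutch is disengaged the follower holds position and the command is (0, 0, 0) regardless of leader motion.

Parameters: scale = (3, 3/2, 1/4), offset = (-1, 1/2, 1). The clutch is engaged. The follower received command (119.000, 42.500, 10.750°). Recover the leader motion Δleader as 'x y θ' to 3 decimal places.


axis x: (119.000 − -1) / (3) = 40.000
axis y: (42.500 − 1/2) / (3/2) = 28.000
axis θ: (10.750 − 1) / (1/4) = 39.000

40.000 28.000 39.000


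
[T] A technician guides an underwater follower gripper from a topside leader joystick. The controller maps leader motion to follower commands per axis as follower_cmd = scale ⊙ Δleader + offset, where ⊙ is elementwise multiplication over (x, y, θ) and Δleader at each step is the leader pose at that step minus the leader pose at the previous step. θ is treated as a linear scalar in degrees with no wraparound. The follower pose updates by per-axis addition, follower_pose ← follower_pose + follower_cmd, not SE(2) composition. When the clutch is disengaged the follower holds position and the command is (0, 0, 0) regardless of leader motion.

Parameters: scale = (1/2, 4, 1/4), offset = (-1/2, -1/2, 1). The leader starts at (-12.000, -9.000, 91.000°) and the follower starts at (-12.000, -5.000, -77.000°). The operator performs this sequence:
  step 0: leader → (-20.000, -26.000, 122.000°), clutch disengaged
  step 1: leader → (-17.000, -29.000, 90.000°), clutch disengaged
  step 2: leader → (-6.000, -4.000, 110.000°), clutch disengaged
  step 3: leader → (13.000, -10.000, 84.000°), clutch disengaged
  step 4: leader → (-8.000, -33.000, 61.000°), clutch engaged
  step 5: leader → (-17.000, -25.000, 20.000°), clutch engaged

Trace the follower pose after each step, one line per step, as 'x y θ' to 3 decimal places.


-12.000 -5.000 -77.000
-12.000 -5.000 -77.000
-12.000 -5.000 -77.000
-12.000 -5.000 -77.000
-23.000 -97.500 -81.750
-28.000 -66.000 -91.000

step 0: Δleader=(-8.000, -17.000, 31.000°), disengaged; cmd=(0,0,0) → follower holds at (-12.000, -5.000, -77.000°)
step 1: Δleader=(3.000, -3.000, -32.000°), disengaged; cmd=(0,0,0) → follower holds at (-12.000, -5.000, -77.000°)
step 2: Δleader=(11.000, 25.000, 20.000°), disengaged; cmd=(0,0,0) → follower holds at (-12.000, -5.000, -77.000°)
step 3: Δleader=(19.000, -6.000, -26.000°), disengaged; cmd=(0,0,0) → follower holds at (-12.000, -5.000, -77.000°)
step 4: Δleader=(-21.000, -23.000, -23.000°), engaged; cmd=(-11.000, -92.500, -4.750°) → follower=(-23.000, -97.500, -81.750°)
step 5: Δleader=(-9.000, 8.000, -41.000°), engaged; cmd=(-5.000, 31.500, -9.250°) → follower=(-28.000, -66.000, -91.000°)


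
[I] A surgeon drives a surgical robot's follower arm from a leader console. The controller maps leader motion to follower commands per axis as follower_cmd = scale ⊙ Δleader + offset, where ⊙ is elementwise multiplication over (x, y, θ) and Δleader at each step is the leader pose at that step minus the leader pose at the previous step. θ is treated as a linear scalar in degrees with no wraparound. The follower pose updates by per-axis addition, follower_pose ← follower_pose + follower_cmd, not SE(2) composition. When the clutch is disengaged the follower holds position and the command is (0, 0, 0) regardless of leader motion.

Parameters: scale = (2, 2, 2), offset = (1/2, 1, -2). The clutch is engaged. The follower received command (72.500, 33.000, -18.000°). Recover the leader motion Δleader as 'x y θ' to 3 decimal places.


36.000 16.000 -8.000

axis x: (72.500 − 1/2) / (2) = 36.000
axis y: (33.000 − 1) / (2) = 16.000
axis θ: (-18.000 − -2) / (2) = -8.000


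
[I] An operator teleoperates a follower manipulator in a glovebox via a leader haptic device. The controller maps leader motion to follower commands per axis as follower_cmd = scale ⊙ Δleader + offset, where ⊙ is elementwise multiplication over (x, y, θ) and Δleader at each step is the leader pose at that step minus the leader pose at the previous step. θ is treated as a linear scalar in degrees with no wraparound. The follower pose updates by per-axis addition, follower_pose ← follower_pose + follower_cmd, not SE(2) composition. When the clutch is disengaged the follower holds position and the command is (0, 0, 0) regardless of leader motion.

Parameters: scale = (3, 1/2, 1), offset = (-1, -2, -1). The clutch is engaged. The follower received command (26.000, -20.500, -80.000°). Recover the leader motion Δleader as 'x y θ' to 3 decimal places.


9.000 -37.000 -79.000

axis x: (26.000 − -1) / (3) = 9.000
axis y: (-20.500 − -2) / (1/2) = -37.000
axis θ: (-80.000 − -1) / (1) = -79.000


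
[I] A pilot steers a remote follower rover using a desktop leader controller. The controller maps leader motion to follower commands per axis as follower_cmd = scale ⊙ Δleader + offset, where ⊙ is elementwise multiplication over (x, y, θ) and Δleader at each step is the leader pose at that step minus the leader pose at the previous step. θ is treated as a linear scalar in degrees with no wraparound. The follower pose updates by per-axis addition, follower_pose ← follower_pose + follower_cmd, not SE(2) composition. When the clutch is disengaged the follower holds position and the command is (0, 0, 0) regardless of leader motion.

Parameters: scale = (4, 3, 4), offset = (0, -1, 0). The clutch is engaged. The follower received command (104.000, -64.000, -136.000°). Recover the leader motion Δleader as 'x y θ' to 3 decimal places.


26.000 -21.000 -34.000

axis x: (104.000 − 0) / (4) = 26.000
axis y: (-64.000 − -1) / (3) = -21.000
axis θ: (-136.000 − 0) / (4) = -34.000


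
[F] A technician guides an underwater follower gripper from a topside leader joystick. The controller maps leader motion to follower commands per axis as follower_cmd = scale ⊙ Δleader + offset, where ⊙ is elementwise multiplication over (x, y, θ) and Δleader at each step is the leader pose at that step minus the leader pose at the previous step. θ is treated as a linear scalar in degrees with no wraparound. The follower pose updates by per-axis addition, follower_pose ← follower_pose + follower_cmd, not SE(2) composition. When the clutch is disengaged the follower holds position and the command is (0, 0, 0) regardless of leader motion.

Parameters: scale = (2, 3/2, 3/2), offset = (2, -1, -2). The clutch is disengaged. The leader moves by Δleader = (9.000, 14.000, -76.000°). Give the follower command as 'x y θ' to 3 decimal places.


0.000 0.000 0.000

clutch disengaged → follower holds; cmd = (0, 0, 0)


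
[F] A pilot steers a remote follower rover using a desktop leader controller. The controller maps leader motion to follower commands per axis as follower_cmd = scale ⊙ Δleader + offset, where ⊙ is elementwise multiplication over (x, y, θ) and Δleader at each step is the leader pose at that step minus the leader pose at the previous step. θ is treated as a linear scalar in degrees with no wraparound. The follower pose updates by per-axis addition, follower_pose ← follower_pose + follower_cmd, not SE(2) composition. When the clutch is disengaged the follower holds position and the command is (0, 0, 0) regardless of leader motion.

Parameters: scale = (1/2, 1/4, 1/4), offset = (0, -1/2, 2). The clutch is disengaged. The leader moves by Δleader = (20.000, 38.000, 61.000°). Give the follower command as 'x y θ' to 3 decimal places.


clutch disengaged → follower holds; cmd = (0, 0, 0)

0.000 0.000 0.000


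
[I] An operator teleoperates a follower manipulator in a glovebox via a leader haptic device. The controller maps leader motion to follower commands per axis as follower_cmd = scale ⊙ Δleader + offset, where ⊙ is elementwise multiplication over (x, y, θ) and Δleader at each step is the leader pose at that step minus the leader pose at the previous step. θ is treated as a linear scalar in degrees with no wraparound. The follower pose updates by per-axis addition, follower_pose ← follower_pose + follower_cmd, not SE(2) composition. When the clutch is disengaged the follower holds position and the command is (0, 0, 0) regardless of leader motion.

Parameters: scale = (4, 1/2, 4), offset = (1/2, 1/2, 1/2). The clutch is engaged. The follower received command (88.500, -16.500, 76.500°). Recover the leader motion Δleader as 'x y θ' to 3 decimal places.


axis x: (88.500 − 1/2) / (4) = 22.000
axis y: (-16.500 − 1/2) / (1/2) = -34.000
axis θ: (76.500 − 1/2) / (4) = 19.000

22.000 -34.000 19.000


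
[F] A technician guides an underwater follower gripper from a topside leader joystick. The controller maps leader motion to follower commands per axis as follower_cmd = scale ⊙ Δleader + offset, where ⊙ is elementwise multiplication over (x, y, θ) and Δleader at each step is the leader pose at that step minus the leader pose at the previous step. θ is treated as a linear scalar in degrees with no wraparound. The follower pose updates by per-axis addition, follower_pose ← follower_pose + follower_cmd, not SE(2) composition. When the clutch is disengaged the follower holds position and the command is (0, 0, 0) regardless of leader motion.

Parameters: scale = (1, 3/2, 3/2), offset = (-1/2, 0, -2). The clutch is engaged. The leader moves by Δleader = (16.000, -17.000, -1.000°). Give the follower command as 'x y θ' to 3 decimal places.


15.500 -25.500 -3.500

axis x: 1·16.000 + -1/2 = 15.500
axis y: 3/2·-17.000 + 0 = -25.500
axis θ: 3/2·-1.000 + -2 = -3.500


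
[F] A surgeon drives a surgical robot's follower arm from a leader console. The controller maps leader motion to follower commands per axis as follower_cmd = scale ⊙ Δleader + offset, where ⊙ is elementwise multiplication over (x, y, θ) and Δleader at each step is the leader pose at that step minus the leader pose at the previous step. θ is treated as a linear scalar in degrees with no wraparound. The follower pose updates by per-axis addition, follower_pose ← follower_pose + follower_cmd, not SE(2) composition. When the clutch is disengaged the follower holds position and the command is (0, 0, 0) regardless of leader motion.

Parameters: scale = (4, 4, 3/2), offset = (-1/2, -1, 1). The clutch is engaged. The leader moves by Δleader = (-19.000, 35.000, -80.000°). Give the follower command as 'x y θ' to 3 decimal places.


axis x: 4·-19.000 + -1/2 = -76.500
axis y: 4·35.000 + -1 = 139.000
axis θ: 3/2·-80.000 + 1 = -119.000

-76.500 139.000 -119.000


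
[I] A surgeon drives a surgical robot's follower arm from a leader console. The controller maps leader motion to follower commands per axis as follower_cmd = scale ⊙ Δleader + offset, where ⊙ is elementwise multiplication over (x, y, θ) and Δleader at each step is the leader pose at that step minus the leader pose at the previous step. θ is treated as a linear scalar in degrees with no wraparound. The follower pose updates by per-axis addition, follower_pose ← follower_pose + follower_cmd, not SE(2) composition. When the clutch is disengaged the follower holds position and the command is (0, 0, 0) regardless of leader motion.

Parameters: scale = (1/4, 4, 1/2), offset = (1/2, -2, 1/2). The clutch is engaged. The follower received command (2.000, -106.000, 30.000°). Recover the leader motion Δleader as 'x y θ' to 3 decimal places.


6.000 -26.000 59.000

axis x: (2.000 − 1/2) / (1/4) = 6.000
axis y: (-106.000 − -2) / (4) = -26.000
axis θ: (30.000 − 1/2) / (1/2) = 59.000


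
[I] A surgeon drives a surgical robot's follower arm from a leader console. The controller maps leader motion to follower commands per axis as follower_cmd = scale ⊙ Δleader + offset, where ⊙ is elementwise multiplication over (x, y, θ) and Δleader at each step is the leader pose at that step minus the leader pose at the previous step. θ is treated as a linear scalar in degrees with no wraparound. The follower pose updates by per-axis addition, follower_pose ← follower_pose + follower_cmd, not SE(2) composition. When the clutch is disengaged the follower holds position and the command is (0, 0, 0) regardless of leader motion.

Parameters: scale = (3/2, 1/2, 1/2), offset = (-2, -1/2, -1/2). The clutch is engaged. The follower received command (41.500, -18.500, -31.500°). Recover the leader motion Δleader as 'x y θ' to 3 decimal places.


29.000 -36.000 -62.000

axis x: (41.500 − -2) / (3/2) = 29.000
axis y: (-18.500 − -1/2) / (1/2) = -36.000
axis θ: (-31.500 − -1/2) / (1/2) = -62.000


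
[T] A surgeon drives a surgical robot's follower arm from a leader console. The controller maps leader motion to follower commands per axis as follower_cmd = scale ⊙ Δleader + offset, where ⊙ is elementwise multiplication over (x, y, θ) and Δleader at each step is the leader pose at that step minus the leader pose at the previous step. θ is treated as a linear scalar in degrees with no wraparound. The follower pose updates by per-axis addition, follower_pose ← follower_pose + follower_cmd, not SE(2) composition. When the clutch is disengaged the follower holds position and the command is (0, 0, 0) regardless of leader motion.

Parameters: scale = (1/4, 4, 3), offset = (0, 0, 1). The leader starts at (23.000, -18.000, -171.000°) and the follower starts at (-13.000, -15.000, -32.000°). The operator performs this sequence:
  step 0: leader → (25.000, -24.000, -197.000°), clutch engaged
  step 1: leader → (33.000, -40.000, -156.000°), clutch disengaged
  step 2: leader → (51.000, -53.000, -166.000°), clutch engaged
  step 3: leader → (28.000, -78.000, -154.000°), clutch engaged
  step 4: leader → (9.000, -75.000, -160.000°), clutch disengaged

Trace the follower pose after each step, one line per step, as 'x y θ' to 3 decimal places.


-12.500 -39.000 -109.000
-12.500 -39.000 -109.000
-8.000 -91.000 -138.000
-13.750 -191.000 -101.000
-13.750 -191.000 -101.000

step 0: Δleader=(2.000, -6.000, -26.000°), engaged; cmd=(0.500, -24.000, -77.000°) → follower=(-12.500, -39.000, -109.000°)
step 1: Δleader=(8.000, -16.000, 41.000°), disengaged; cmd=(0,0,0) → follower holds at (-12.500, -39.000, -109.000°)
step 2: Δleader=(18.000, -13.000, -10.000°), engaged; cmd=(4.500, -52.000, -29.000°) → follower=(-8.000, -91.000, -138.000°)
step 3: Δleader=(-23.000, -25.000, 12.000°), engaged; cmd=(-5.750, -100.000, 37.000°) → follower=(-13.750, -191.000, -101.000°)
step 4: Δleader=(-19.000, 3.000, -6.000°), disengaged; cmd=(0,0,0) → follower holds at (-13.750, -191.000, -101.000°)


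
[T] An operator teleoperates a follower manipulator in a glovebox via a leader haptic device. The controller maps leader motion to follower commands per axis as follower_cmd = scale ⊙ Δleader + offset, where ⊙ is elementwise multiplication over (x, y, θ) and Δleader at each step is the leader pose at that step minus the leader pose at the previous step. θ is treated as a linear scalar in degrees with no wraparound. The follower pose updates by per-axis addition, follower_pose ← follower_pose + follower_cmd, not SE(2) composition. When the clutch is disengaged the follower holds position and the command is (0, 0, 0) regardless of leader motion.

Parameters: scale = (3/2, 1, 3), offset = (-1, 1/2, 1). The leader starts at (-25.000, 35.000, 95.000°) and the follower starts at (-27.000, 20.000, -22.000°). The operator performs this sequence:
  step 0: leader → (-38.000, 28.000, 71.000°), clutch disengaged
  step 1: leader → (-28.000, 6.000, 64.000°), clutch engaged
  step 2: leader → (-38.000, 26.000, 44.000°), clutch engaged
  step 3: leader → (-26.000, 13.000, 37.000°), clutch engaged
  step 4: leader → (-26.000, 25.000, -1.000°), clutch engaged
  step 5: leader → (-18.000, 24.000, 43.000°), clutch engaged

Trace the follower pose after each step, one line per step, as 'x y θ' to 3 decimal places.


step 0: Δleader=(-13.000, -7.000, -24.000°), disengaged; cmd=(0,0,0) → follower holds at (-27.000, 20.000, -22.000°)
step 1: Δleader=(10.000, -22.000, -7.000°), engaged; cmd=(14.000, -21.500, -20.000°) → follower=(-13.000, -1.500, -42.000°)
step 2: Δleader=(-10.000, 20.000, -20.000°), engaged; cmd=(-16.000, 20.500, -59.000°) → follower=(-29.000, 19.000, -101.000°)
step 3: Δleader=(12.000, -13.000, -7.000°), engaged; cmd=(17.000, -12.500, -20.000°) → follower=(-12.000, 6.500, -121.000°)
step 4: Δleader=(0.000, 12.000, -38.000°), engaged; cmd=(-1.000, 12.500, -113.000°) → follower=(-13.000, 19.000, -234.000°)
step 5: Δleader=(8.000, -1.000, 44.000°), engaged; cmd=(11.000, -0.500, 133.000°) → follower=(-2.000, 18.500, -101.000°)

-27.000 20.000 -22.000
-13.000 -1.500 -42.000
-29.000 19.000 -101.000
-12.000 6.500 -121.000
-13.000 19.000 -234.000
-2.000 18.500 -101.000


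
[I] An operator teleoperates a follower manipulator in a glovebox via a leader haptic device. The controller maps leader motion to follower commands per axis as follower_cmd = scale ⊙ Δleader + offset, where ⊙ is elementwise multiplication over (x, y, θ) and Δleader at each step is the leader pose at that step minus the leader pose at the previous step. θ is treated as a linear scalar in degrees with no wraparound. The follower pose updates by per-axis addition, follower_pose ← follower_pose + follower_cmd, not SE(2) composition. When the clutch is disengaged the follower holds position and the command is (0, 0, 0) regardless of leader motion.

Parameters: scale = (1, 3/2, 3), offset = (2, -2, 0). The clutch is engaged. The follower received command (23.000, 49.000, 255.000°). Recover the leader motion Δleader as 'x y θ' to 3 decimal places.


21.000 34.000 85.000

axis x: (23.000 − 2) / (1) = 21.000
axis y: (49.000 − -2) / (3/2) = 34.000
axis θ: (255.000 − 0) / (3) = 85.000


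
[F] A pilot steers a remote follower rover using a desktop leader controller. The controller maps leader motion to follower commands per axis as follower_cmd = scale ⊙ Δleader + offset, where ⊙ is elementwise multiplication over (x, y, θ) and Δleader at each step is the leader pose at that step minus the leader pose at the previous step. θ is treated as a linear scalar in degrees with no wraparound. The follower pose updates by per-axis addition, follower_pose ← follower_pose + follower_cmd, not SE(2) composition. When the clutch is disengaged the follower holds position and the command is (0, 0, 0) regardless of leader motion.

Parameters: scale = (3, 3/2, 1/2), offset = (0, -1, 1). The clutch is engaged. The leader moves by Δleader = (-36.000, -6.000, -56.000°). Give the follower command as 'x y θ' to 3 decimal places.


axis x: 3·-36.000 + 0 = -108.000
axis y: 3/2·-6.000 + -1 = -10.000
axis θ: 1/2·-56.000 + 1 = -27.000

-108.000 -10.000 -27.000


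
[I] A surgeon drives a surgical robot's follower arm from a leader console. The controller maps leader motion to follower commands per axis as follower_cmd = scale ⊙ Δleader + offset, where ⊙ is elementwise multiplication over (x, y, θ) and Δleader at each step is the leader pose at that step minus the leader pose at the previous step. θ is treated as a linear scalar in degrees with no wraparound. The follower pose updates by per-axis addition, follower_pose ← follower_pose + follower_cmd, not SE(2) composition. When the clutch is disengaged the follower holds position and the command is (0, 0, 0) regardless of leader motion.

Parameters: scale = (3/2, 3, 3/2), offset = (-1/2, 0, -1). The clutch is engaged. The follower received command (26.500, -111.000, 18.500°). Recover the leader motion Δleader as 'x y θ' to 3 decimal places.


18.000 -37.000 13.000

axis x: (26.500 − -1/2) / (3/2) = 18.000
axis y: (-111.000 − 0) / (3) = -37.000
axis θ: (18.500 − -1) / (3/2) = 13.000
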